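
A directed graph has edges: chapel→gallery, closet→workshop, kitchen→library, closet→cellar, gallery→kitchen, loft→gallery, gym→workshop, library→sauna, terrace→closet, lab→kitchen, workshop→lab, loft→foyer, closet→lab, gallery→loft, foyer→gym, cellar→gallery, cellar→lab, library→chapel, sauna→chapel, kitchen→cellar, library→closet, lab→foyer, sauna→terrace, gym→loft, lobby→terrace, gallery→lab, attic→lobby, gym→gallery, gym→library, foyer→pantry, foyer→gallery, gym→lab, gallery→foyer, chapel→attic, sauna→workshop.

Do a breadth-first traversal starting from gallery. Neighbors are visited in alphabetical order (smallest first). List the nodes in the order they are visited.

Visit gallery; enqueue foyer, kitchen, lab, loft → queue [foyer, kitchen, lab, loft]
Visit foyer; enqueue gym, pantry → queue [kitchen, lab, loft, gym, pantry]
Visit kitchen; enqueue cellar, library → queue [lab, loft, gym, pantry, cellar, library]
Visit lab → queue [loft, gym, pantry, cellar, library]
Visit loft → queue [gym, pantry, cellar, library]
Visit gym; enqueue workshop → queue [pantry, cellar, library, workshop]
Visit pantry → queue [cellar, library, workshop]
Visit cellar → queue [library, workshop]
Visit library; enqueue chapel, closet, sauna → queue [workshop, chapel, closet, sauna]
Visit workshop → queue [chapel, closet, sauna]
Visit chapel; enqueue attic → queue [closet, sauna, attic]
Visit closet → queue [sauna, attic]
Visit sauna; enqueue terrace → queue [attic, terrace]
Visit attic; enqueue lobby → queue [terrace, lobby]
Visit terrace → queue [lobby]
Visit lobby → queue []

gallery, foyer, kitchen, lab, loft, gym, pantry, cellar, library, workshop, chapel, closet, sauna, attic, terrace, lobby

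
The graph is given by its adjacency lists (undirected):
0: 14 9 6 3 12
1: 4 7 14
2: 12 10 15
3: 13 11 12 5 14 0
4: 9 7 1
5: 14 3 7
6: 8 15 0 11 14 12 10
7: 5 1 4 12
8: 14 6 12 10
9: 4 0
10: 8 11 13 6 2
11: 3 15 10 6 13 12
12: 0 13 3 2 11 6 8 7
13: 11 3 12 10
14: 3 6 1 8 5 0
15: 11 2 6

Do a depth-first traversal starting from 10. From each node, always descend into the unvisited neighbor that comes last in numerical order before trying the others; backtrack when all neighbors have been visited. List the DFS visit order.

Visit 10
10 → 13
13 → 12
12 → 11
11 → 15
15 → 6
6 → 14
14 → 8
14 → 5
5 → 7
7 → 4
4 → 9
9 → 0
0 → 3
4 → 1
15 → 2

10, 13, 12, 11, 15, 6, 14, 8, 5, 7, 4, 9, 0, 3, 1, 2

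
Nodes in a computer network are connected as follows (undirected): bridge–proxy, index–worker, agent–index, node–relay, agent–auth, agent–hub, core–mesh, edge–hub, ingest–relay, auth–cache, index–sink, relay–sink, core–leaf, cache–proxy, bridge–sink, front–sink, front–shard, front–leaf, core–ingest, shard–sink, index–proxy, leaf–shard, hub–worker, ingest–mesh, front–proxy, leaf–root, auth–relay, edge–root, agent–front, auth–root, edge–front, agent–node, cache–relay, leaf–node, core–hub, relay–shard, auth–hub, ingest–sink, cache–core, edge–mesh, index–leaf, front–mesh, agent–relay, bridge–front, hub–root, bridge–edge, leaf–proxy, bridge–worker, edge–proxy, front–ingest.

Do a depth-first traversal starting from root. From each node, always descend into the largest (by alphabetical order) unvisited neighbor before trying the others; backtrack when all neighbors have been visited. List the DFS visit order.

Visit root
root → leaf
leaf → shard
shard → sink
sink → relay
relay → node
node → agent
agent → index
index → worker
worker → hub
hub → edge
edge → proxy
proxy → front
front → mesh
mesh → ingest
ingest → core
core → cache
cache → auth
front → bridge

root leaf shard sink relay node agent index worker hub edge proxy front mesh ingest core cache auth bridge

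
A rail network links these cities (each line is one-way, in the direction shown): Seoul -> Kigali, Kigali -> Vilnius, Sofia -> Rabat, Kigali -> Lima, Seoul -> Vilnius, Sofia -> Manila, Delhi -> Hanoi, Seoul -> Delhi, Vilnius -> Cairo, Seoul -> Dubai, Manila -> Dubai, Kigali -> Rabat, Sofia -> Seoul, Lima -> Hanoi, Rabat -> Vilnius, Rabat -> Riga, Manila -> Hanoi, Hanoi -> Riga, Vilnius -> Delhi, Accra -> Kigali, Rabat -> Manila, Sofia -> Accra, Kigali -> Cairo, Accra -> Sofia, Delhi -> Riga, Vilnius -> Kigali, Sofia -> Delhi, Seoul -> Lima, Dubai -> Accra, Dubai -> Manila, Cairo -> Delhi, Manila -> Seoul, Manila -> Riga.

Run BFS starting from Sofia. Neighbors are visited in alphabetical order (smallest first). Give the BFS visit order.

Visit Sofia; enqueue Accra, Delhi, Manila, Rabat, Seoul → queue [Accra, Delhi, Manila, Rabat, Seoul]
Visit Accra; enqueue Kigali → queue [Delhi, Manila, Rabat, Seoul, Kigali]
Visit Delhi; enqueue Hanoi, Riga → queue [Manila, Rabat, Seoul, Kigali, Hanoi, Riga]
Visit Manila; enqueue Dubai → queue [Rabat, Seoul, Kigali, Hanoi, Riga, Dubai]
Visit Rabat; enqueue Vilnius → queue [Seoul, Kigali, Hanoi, Riga, Dubai, Vilnius]
Visit Seoul; enqueue Lima → queue [Kigali, Hanoi, Riga, Dubai, Vilnius, Lima]
Visit Kigali; enqueue Cairo → queue [Hanoi, Riga, Dubai, Vilnius, Lima, Cairo]
Visit Hanoi → queue [Riga, Dubai, Vilnius, Lima, Cairo]
Visit Riga → queue [Dubai, Vilnius, Lima, Cairo]
Visit Dubai → queue [Vilnius, Lima, Cairo]
Visit Vilnius → queue [Lima, Cairo]
Visit Lima → queue [Cairo]
Visit Cairo → queue []

Sofia Accra Delhi Manila Rabat Seoul Kigali Hanoi Riga Dubai Vilnius Lima Cairo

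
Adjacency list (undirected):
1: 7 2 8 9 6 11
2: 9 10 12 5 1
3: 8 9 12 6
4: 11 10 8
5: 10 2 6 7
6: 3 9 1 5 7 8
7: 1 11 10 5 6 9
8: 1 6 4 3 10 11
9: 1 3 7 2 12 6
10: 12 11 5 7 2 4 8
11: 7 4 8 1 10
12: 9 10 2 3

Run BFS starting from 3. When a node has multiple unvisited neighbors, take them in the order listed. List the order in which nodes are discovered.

Visit 3; enqueue 8, 9, 12, 6 → queue [8, 9, 12, 6]
Visit 8; enqueue 1, 4, 10, 11 → queue [9, 12, 6, 1, 4, 10, 11]
Visit 9; enqueue 7, 2 → queue [12, 6, 1, 4, 10, 11, 7, 2]
Visit 12 → queue [6, 1, 4, 10, 11, 7, 2]
Visit 6; enqueue 5 → queue [1, 4, 10, 11, 7, 2, 5]
Visit 1 → queue [4, 10, 11, 7, 2, 5]
Visit 4 → queue [10, 11, 7, 2, 5]
Visit 10 → queue [11, 7, 2, 5]
Visit 11 → queue [7, 2, 5]
Visit 7 → queue [2, 5]
Visit 2 → queue [5]
Visit 5 → queue []

3 → 8 → 9 → 12 → 6 → 1 → 4 → 10 → 11 → 7 → 2 → 5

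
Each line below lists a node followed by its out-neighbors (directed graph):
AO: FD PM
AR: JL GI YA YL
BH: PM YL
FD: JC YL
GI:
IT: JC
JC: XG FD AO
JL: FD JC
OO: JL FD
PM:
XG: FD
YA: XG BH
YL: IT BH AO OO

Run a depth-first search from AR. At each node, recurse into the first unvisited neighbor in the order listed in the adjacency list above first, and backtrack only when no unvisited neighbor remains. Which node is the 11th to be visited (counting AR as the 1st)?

Visit AR
AR → JL
JL → FD
FD → JC
JC → XG
JC → AO
AO → PM
FD → YL
YL → IT
YL → BH
YL → OO
AR → GI
AR → YA

Visit order: AR, JL, FD, JC, XG, AO, PM, YL, IT, BH, OO, GI, YA

OO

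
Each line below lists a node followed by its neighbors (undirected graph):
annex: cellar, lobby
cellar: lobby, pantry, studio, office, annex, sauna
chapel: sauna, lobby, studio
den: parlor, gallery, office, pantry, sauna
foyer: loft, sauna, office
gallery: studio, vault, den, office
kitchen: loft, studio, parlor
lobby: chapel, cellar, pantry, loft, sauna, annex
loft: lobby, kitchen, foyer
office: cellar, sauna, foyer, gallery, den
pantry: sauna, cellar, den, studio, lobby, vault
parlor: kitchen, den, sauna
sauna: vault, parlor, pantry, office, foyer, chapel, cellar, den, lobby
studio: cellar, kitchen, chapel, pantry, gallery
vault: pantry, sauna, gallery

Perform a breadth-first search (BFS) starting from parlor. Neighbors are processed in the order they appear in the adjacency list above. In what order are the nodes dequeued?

Visit parlor; enqueue kitchen, den, sauna → queue [kitchen, den, sauna]
Visit kitchen; enqueue loft, studio → queue [den, sauna, loft, studio]
Visit den; enqueue gallery, office, pantry → queue [sauna, loft, studio, gallery, office, pantry]
Visit sauna; enqueue vault, foyer, chapel, cellar, lobby → queue [loft, studio, gallery, office, pantry, vault, foyer, chapel, cellar, lobby]
Visit loft → queue [studio, gallery, office, pantry, vault, foyer, chapel, cellar, lobby]
Visit studio → queue [gallery, office, pantry, vault, foyer, chapel, cellar, lobby]
Visit gallery → queue [office, pantry, vault, foyer, chapel, cellar, lobby]
Visit office → queue [pantry, vault, foyer, chapel, cellar, lobby]
Visit pantry → queue [vault, foyer, chapel, cellar, lobby]
Visit vault → queue [foyer, chapel, cellar, lobby]
Visit foyer → queue [chapel, cellar, lobby]
Visit chapel → queue [cellar, lobby]
Visit cellar; enqueue annex → queue [lobby, annex]
Visit lobby → queue [annex]
Visit annex → queue []

parlor, kitchen, den, sauna, loft, studio, gallery, office, pantry, vault, foyer, chapel, cellar, lobby, annex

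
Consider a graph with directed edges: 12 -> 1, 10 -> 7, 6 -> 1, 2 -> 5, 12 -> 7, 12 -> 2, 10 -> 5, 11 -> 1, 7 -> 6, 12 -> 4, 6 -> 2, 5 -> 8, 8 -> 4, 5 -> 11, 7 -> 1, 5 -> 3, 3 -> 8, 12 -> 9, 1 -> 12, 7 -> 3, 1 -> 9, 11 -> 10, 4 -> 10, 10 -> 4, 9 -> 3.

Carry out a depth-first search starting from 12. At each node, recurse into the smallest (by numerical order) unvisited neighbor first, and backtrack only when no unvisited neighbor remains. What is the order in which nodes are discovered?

Visit 12
12 → 1
1 → 9
9 → 3
3 → 8
8 → 4
4 → 10
10 → 5
5 → 11
10 → 7
7 → 6
6 → 2

12 -> 1 -> 9 -> 3 -> 8 -> 4 -> 10 -> 5 -> 11 -> 7 -> 6 -> 2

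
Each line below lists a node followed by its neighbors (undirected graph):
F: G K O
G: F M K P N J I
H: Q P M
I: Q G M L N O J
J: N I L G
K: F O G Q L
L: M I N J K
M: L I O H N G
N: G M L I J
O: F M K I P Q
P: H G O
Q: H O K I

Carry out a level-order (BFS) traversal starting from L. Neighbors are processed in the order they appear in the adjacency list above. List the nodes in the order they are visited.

Visit L; enqueue M, I, N, J, K → queue [M, I, N, J, K]
Visit M; enqueue O, H, G → queue [I, N, J, K, O, H, G]
Visit I; enqueue Q → queue [N, J, K, O, H, G, Q]
Visit N → queue [J, K, O, H, G, Q]
Visit J → queue [K, O, H, G, Q]
Visit K; enqueue F → queue [O, H, G, Q, F]
Visit O; enqueue P → queue [H, G, Q, F, P]
Visit H → queue [G, Q, F, P]
Visit G → queue [Q, F, P]
Visit Q → queue [F, P]
Visit F → queue [P]
Visit P → queue []

L, M, I, N, J, K, O, H, G, Q, F, P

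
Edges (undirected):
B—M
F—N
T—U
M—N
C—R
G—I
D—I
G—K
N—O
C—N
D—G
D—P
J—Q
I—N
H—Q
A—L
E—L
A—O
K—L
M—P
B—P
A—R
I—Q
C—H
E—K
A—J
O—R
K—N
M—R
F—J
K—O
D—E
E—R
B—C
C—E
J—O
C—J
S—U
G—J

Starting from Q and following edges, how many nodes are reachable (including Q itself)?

BFS from Q visits: Q, J, I, H, O, G, F, C, A, N, D, R, K, E, B, L, M, P
Reachable nodes: 18 of 21 total.

18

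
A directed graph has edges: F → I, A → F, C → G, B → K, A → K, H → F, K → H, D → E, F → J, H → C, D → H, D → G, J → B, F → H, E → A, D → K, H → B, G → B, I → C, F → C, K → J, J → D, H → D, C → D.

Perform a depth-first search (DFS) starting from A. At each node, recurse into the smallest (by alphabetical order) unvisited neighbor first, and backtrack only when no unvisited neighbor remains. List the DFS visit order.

A -> F -> C -> D -> E -> G -> B -> K -> H -> J -> I

Visit A
A → F
F → C
C → D
D → E
D → G
G → B
B → K
K → H
K → J
F → I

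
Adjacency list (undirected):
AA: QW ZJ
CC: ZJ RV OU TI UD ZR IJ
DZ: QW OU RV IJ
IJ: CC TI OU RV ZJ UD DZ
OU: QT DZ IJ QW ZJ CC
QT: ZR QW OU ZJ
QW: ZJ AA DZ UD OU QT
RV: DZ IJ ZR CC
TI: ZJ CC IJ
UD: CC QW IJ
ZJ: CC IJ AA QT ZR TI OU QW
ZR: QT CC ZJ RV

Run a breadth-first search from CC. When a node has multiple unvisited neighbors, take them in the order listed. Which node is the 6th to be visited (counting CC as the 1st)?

Visit CC; enqueue ZJ, RV, OU, TI, UD, ZR, IJ → queue [ZJ, RV, OU, TI, UD, ZR, IJ]
Visit ZJ; enqueue AA, QT, QW → queue [RV, OU, TI, UD, ZR, IJ, AA, QT, QW]
Visit RV; enqueue DZ → queue [OU, TI, UD, ZR, IJ, AA, QT, QW, DZ]
Visit OU → queue [TI, UD, ZR, IJ, AA, QT, QW, DZ]
Visit TI → queue [UD, ZR, IJ, AA, QT, QW, DZ]
Visit UD → queue [ZR, IJ, AA, QT, QW, DZ]
Visit ZR → queue [IJ, AA, QT, QW, DZ]
Visit IJ → queue [AA, QT, QW, DZ]
Visit AA → queue [QT, QW, DZ]
Visit QT → queue [QW, DZ]
Visit QW → queue [DZ]
Visit DZ → queue []

Visit order: CC, ZJ, RV, OU, TI, UD, ZR, IJ, AA, QT, QW, DZ

UD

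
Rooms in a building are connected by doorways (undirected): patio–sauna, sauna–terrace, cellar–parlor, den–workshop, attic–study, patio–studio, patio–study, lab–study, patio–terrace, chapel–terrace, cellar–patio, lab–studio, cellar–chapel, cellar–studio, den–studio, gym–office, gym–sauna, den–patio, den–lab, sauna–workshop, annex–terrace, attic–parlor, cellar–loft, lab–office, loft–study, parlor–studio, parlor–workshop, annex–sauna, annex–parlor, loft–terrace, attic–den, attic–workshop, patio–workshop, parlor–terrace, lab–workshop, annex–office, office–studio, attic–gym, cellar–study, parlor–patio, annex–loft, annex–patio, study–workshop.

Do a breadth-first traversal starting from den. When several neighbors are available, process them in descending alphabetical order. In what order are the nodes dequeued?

den -> workshop -> studio -> patio -> lab -> attic -> study -> sauna -> parlor -> office -> cellar -> terrace -> annex -> gym -> loft -> chapel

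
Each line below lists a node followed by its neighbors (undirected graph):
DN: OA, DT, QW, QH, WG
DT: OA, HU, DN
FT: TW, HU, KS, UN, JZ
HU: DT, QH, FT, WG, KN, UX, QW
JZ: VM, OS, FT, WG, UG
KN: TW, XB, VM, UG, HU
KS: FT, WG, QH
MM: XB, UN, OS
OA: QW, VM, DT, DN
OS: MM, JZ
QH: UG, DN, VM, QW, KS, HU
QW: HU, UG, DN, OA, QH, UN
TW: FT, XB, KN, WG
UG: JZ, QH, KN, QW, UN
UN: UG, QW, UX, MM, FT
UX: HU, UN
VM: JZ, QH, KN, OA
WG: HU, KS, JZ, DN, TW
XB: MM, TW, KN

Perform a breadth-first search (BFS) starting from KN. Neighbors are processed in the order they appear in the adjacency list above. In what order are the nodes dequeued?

KN → TW → XB → VM → UG → HU → FT → WG → MM → JZ → QH → OA → QW → UN → DT → UX → KS → DN → OS

Visit KN; enqueue TW, XB, VM, UG, HU → queue [TW, XB, VM, UG, HU]
Visit TW; enqueue FT, WG → queue [XB, VM, UG, HU, FT, WG]
Visit XB; enqueue MM → queue [VM, UG, HU, FT, WG, MM]
Visit VM; enqueue JZ, QH, OA → queue [UG, HU, FT, WG, MM, JZ, QH, OA]
Visit UG; enqueue QW, UN → queue [HU, FT, WG, MM, JZ, QH, OA, QW, UN]
Visit HU; enqueue DT, UX → queue [FT, WG, MM, JZ, QH, OA, QW, UN, DT, UX]
Visit FT; enqueue KS → queue [WG, MM, JZ, QH, OA, QW, UN, DT, UX, KS]
Visit WG; enqueue DN → queue [MM, JZ, QH, OA, QW, UN, DT, UX, KS, DN]
Visit MM; enqueue OS → queue [JZ, QH, OA, QW, UN, DT, UX, KS, DN, OS]
Visit JZ → queue [QH, OA, QW, UN, DT, UX, KS, DN, OS]
Visit QH → queue [OA, QW, UN, DT, UX, KS, DN, OS]
Visit OA → queue [QW, UN, DT, UX, KS, DN, OS]
Visit QW → queue [UN, DT, UX, KS, DN, OS]
Visit UN → queue [DT, UX, KS, DN, OS]
Visit DT → queue [UX, KS, DN, OS]
Visit UX → queue [KS, DN, OS]
Visit KS → queue [DN, OS]
Visit DN → queue [OS]
Visit OS → queue []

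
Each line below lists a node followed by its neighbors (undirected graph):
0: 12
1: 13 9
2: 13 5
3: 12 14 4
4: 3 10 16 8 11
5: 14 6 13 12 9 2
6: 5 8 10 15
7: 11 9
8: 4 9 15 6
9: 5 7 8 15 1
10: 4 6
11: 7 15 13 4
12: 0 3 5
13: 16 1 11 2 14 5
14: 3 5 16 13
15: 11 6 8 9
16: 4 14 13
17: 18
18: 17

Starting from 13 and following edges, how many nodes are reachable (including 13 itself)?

17

BFS from 13 visits: 13, 1, 2, 5, 11, 14, 16, 9, 6, 12, 4, 7, 15, 3, 8, 10, 0
Reachable nodes: 17 of 19 total.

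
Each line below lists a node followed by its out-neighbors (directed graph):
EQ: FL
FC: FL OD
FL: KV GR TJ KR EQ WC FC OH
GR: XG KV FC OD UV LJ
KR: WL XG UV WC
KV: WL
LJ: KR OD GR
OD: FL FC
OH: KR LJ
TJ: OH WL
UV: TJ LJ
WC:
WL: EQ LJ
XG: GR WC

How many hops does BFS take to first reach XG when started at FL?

2

Level 0: FL
Level 1: EQ, FC, GR, KR, KV, OH, TJ, WC
Level 2: LJ, OD, UV, WL, XG
XG first appears at level 2.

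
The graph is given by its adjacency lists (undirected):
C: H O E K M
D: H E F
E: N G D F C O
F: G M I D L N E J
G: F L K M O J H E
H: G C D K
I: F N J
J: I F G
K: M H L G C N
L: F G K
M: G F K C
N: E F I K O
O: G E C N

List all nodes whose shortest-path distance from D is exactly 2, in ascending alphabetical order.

Level 0: D
Level 1: E, F, H
Level 2: C, G, I, J, K, L, M, N, O

C, G, I, J, K, L, M, N, O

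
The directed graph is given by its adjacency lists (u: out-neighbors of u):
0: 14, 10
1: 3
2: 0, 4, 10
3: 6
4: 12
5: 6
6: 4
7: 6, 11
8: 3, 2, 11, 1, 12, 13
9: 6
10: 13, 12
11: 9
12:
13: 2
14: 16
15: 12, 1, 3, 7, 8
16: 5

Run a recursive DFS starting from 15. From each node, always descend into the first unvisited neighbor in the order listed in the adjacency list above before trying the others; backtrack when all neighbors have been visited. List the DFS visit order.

Visit 15
15 → 12
15 → 1
1 → 3
3 → 6
6 → 4
15 → 7
7 → 11
11 → 9
15 → 8
8 → 2
2 → 0
0 → 14
14 → 16
16 → 5
0 → 10
10 → 13

15, 12, 1, 3, 6, 4, 7, 11, 9, 8, 2, 0, 14, 16, 5, 10, 13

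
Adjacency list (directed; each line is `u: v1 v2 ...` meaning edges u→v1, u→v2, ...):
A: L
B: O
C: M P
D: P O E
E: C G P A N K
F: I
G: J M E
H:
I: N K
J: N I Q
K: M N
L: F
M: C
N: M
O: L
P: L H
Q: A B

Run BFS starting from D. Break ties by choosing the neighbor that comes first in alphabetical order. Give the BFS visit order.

D -> E -> O -> P -> A -> C -> G -> K -> N -> L -> H -> M -> J -> F -> I -> Q -> B

Visit D; enqueue E, O, P → queue [E, O, P]
Visit E; enqueue A, C, G, K, N → queue [O, P, A, C, G, K, N]
Visit O; enqueue L → queue [P, A, C, G, K, N, L]
Visit P; enqueue H → queue [A, C, G, K, N, L, H]
Visit A → queue [C, G, K, N, L, H]
Visit C; enqueue M → queue [G, K, N, L, H, M]
Visit G; enqueue J → queue [K, N, L, H, M, J]
Visit K → queue [N, L, H, M, J]
Visit N → queue [L, H, M, J]
Visit L; enqueue F → queue [H, M, J, F]
Visit H → queue [M, J, F]
Visit M → queue [J, F]
Visit J; enqueue I, Q → queue [F, I, Q]
Visit F → queue [I, Q]
Visit I → queue [Q]
Visit Q; enqueue B → queue [B]
Visit B → queue []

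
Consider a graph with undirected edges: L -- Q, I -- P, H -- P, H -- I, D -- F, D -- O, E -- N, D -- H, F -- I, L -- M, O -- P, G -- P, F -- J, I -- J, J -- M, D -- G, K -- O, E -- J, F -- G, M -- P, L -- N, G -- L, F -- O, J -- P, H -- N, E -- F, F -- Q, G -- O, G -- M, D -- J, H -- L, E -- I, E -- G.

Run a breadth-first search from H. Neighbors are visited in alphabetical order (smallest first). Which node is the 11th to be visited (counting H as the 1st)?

Visit H; enqueue D, I, L, N, P → queue [D, I, L, N, P]
Visit D; enqueue F, G, J, O → queue [I, L, N, P, F, G, J, O]
Visit I; enqueue E → queue [L, N, P, F, G, J, O, E]
Visit L; enqueue M, Q → queue [N, P, F, G, J, O, E, M, Q]
Visit N → queue [P, F, G, J, O, E, M, Q]
Visit P → queue [F, G, J, O, E, M, Q]
Visit F → queue [G, J, O, E, M, Q]
Visit G → queue [J, O, E, M, Q]
Visit J → queue [O, E, M, Q]
Visit O; enqueue K → queue [E, M, Q, K]
Visit E → queue [M, Q, K]
Visit M → queue [Q, K]
Visit Q → queue [K]
Visit K → queue []

Visit order: H, D, I, L, N, P, F, G, J, O, E, M, Q, K

E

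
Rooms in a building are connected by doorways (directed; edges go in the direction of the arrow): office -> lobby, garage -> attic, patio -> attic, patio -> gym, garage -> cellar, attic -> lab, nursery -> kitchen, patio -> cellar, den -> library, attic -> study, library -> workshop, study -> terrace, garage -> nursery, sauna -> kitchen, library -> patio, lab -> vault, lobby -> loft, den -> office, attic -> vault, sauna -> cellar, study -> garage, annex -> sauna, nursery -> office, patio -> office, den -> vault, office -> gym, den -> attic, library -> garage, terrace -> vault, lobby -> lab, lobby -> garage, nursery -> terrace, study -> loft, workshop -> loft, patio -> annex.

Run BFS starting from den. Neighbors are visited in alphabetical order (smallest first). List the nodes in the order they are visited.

Visit den; enqueue attic, library, office, vault → queue [attic, library, office, vault]
Visit attic; enqueue lab, study → queue [library, office, vault, lab, study]
Visit library; enqueue garage, patio, workshop → queue [office, vault, lab, study, garage, patio, workshop]
Visit office; enqueue gym, lobby → queue [vault, lab, study, garage, patio, workshop, gym, lobby]
Visit vault → queue [lab, study, garage, patio, workshop, gym, lobby]
Visit lab → queue [study, garage, patio, workshop, gym, lobby]
Visit study; enqueue loft, terrace → queue [garage, patio, workshop, gym, lobby, loft, terrace]
Visit garage; enqueue cellar, nursery → queue [patio, workshop, gym, lobby, loft, terrace, cellar, nursery]
Visit patio; enqueue annex → queue [workshop, gym, lobby, loft, terrace, cellar, nursery, annex]
Visit workshop → queue [gym, lobby, loft, terrace, cellar, nursery, annex]
Visit gym → queue [lobby, loft, terrace, cellar, nursery, annex]
Visit lobby → queue [loft, terrace, cellar, nursery, annex]
Visit loft → queue [terrace, cellar, nursery, annex]
Visit terrace → queue [cellar, nursery, annex]
Visit cellar → queue [nursery, annex]
Visit nursery; enqueue kitchen → queue [annex, kitchen]
Visit annex; enqueue sauna → queue [kitchen, sauna]
Visit kitchen → queue [sauna]
Visit sauna → queue []

den → attic → library → office → vault → lab → study → garage → patio → workshop → gym → lobby → loft → terrace → cellar → nursery → annex → kitchen → sauna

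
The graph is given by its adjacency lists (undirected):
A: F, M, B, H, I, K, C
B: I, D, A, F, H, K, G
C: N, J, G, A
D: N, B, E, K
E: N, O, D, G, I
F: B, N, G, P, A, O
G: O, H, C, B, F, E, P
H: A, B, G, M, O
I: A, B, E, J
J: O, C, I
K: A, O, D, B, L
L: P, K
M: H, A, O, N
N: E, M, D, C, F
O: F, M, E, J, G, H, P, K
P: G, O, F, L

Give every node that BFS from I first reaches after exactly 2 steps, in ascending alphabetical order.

Level 0: I
Level 1: A, B, E, J
Level 2: C, D, F, G, H, K, M, N, O
Level 3: L, P

C, D, F, G, H, K, M, N, O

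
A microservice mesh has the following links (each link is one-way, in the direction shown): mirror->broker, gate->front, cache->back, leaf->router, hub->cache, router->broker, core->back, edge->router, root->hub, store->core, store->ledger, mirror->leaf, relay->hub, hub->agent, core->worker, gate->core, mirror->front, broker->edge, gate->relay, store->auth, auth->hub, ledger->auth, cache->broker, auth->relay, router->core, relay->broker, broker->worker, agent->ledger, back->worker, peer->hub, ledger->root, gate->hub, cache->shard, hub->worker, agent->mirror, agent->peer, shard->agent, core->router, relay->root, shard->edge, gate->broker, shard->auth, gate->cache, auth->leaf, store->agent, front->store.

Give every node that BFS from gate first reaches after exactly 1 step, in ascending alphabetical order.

Level 0: gate
Level 1: broker, cache, core, front, hub, relay
Level 2: agent, back, edge, root, router, shard, store, worker
Level 3: auth, ledger, mirror, peer
Level 4: leaf

broker, cache, core, front, hub, relay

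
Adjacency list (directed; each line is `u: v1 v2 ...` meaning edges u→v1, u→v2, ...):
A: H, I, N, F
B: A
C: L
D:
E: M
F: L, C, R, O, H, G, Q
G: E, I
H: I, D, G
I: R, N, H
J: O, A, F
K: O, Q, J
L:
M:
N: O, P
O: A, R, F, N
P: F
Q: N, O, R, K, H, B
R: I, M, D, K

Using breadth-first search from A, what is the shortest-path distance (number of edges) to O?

2

Level 0: A
Level 1: F, H, I, N
Level 2: C, D, G, L, O, P, Q, R
Level 3: B, E, K, M
Level 4: J
O first appears at level 2.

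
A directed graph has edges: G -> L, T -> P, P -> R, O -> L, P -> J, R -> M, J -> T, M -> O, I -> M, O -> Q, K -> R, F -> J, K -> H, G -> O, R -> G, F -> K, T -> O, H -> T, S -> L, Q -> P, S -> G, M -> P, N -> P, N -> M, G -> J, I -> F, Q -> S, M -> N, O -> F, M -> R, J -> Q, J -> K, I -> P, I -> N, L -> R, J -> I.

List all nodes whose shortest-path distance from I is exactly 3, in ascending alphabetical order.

Level 0: I
Level 1: F, M, N, P
Level 2: J, K, O, R
Level 3: G, H, L, Q, T
Level 4: S

G, H, L, Q, T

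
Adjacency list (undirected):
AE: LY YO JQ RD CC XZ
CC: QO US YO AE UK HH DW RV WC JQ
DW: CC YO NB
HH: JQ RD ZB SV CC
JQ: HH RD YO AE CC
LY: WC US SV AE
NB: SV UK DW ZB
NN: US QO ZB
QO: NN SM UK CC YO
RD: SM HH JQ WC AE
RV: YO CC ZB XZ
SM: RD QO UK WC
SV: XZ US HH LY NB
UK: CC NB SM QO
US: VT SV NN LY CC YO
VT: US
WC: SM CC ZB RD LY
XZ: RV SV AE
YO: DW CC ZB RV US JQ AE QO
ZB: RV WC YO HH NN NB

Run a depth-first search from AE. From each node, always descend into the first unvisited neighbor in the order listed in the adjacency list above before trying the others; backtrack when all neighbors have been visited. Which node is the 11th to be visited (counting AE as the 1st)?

QO

Visit AE
AE → LY
LY → WC
WC → SM
SM → RD
RD → HH
HH → JQ
JQ → YO
YO → DW
DW → CC
CC → QO
QO → NN
NN → US
US → VT
US → SV
SV → XZ
XZ → RV
RV → ZB
ZB → NB
NB → UK

Visit order: AE, LY, WC, SM, RD, HH, JQ, YO, DW, CC, QO, NN, US, VT, SV, XZ, RV, ZB, NB, UK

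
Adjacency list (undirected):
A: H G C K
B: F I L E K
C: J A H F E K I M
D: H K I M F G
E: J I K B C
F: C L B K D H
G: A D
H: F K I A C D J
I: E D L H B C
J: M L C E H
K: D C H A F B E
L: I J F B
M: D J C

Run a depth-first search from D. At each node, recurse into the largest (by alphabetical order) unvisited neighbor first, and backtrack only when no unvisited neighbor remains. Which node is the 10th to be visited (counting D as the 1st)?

E

Visit D
D → M
M → J
J → L
L → I
I → H
H → K
K → F
F → C
C → E
E → B
C → A
A → G

Visit order: D, M, J, L, I, H, K, F, C, E, B, A, G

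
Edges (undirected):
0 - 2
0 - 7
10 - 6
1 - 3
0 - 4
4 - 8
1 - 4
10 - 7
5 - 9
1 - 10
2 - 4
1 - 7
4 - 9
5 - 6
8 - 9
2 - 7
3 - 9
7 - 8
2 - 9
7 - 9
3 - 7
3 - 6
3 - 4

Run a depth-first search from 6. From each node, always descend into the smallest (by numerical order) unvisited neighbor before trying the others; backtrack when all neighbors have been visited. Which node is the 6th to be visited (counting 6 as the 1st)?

Visit 6
6 → 3
3 → 1
1 → 4
4 → 0
0 → 2
2 → 7
7 → 8
8 → 9
9 → 5
7 → 10

Visit order: 6, 3, 1, 4, 0, 2, 7, 8, 9, 5, 10

2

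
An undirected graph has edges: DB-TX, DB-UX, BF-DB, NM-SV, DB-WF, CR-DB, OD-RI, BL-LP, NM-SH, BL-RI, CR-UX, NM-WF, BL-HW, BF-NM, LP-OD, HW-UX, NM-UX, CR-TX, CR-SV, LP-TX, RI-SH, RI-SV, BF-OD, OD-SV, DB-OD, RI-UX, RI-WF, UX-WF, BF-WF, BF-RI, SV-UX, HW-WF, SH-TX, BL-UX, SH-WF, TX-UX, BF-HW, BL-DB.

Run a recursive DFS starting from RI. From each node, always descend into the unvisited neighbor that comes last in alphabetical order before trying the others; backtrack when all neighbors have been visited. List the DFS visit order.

RI WF UX TX SH NM SV OD LP BL HW BF DB CR

Visit RI
RI → WF
WF → UX
UX → TX
TX → SH
SH → NM
NM → SV
SV → OD
OD → LP
LP → BL
BL → HW
HW → BF
BF → DB
DB → CR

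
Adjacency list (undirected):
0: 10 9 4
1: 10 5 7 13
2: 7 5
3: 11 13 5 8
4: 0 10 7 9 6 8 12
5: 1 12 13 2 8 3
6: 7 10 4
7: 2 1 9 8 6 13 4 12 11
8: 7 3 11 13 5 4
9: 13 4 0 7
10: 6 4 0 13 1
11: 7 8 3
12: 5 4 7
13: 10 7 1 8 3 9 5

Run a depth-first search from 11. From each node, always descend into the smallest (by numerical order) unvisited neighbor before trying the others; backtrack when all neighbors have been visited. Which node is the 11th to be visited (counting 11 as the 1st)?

8

Visit 11
11 → 3
3 → 5
5 → 1
1 → 7
7 → 2
7 → 4
4 → 0
0 → 9
9 → 13
13 → 8
13 → 10
10 → 6
4 → 12

Visit order: 11, 3, 5, 1, 7, 2, 4, 0, 9, 13, 8, 10, 6, 12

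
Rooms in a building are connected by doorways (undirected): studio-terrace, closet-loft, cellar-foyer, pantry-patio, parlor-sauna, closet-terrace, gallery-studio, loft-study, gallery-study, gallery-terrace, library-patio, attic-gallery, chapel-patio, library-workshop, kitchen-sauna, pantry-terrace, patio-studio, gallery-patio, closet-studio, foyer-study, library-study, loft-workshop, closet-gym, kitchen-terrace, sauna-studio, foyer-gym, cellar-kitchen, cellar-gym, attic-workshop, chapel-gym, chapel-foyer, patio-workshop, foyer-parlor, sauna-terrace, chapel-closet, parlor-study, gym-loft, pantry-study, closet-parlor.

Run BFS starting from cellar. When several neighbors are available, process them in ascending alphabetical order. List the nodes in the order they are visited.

Visit cellar; enqueue foyer, gym, kitchen → queue [foyer, gym, kitchen]
Visit foyer; enqueue chapel, parlor, study → queue [gym, kitchen, chapel, parlor, study]
Visit gym; enqueue closet, loft → queue [kitchen, chapel, parlor, study, closet, loft]
Visit kitchen; enqueue sauna, terrace → queue [chapel, parlor, study, closet, loft, sauna, terrace]
Visit chapel; enqueue patio → queue [parlor, study, closet, loft, sauna, terrace, patio]
Visit parlor → queue [study, closet, loft, sauna, terrace, patio]
Visit study; enqueue gallery, library, pantry → queue [closet, loft, sauna, terrace, patio, gallery, library, pantry]
Visit closet; enqueue studio → queue [loft, sauna, terrace, patio, gallery, library, pantry, studio]
Visit loft; enqueue workshop → queue [sauna, terrace, patio, gallery, library, pantry, studio, workshop]
Visit sauna → queue [terrace, patio, gallery, library, pantry, studio, workshop]
Visit terrace → queue [patio, gallery, library, pantry, studio, workshop]
Visit patio → queue [gallery, library, pantry, studio, workshop]
Visit gallery; enqueue attic → queue [library, pantry, studio, workshop, attic]
Visit library → queue [pantry, studio, workshop, attic]
Visit pantry → queue [studio, workshop, attic]
Visit studio → queue [workshop, attic]
Visit workshop → queue [attic]
Visit attic → queue []

cellar → foyer → gym → kitchen → chapel → parlor → study → closet → loft → sauna → terrace → patio → gallery → library → pantry → studio → workshop → attic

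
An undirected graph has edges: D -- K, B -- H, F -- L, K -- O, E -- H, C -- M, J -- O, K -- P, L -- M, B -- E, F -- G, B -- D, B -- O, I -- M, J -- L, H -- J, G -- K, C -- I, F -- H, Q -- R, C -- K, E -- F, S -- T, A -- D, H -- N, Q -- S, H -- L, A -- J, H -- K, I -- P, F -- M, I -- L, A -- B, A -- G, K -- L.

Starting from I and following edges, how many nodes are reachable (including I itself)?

BFS from I visits: I, C, L, M, P, K, F, H, J, D, G, O, E, B, N, A
Reachable nodes: 16 of 20 total.

16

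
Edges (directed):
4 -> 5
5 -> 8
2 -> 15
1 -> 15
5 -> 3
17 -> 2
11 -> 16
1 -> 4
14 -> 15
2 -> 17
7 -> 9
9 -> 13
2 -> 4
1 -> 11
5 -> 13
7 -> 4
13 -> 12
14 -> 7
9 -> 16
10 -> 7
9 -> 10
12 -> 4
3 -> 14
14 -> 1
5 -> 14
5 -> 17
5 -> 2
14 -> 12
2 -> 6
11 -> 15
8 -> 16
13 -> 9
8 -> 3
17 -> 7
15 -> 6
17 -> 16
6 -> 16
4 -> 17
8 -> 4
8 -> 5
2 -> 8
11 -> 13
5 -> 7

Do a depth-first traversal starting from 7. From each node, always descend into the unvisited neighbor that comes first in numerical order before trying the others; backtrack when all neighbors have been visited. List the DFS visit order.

7, 4, 5, 2, 6, 16, 8, 3, 14, 1, 11, 13, 9, 10, 12, 15, 17

Visit 7
7 → 4
4 → 5
5 → 2
2 → 6
6 → 16
2 → 8
8 → 3
3 → 14
14 → 1
1 → 11
11 → 13
13 → 9
9 → 10
13 → 12
11 → 15
2 → 17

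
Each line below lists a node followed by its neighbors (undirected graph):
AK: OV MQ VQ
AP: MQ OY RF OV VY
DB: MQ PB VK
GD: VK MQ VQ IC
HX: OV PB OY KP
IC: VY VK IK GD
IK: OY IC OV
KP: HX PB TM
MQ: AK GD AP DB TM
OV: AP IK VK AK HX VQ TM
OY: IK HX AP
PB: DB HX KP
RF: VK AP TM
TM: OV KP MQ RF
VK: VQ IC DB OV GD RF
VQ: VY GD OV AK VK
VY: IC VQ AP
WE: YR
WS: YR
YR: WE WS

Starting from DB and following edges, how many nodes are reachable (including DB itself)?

17

BFS from DB visits: DB, MQ, PB, VK, AK, GD, AP, TM, HX, KP, VQ, IC, OV, RF, OY, VY, IK
Reachable nodes: 17 of 20 total.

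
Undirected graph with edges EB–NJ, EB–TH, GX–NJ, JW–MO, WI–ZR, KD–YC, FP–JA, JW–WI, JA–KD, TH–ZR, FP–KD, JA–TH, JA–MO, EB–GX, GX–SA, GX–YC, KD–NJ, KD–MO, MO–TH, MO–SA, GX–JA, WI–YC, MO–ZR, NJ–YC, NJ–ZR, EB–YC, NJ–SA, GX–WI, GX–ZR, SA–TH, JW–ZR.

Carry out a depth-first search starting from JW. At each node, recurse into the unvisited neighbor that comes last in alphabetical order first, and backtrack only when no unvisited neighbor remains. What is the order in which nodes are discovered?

Visit JW
JW → ZR
ZR → WI
WI → YC
YC → NJ
NJ → SA
SA → TH
TH → MO
MO → KD
KD → JA
JA → GX
GX → EB
JA → FP

JW -> ZR -> WI -> YC -> NJ -> SA -> TH -> MO -> KD -> JA -> GX -> EB -> FP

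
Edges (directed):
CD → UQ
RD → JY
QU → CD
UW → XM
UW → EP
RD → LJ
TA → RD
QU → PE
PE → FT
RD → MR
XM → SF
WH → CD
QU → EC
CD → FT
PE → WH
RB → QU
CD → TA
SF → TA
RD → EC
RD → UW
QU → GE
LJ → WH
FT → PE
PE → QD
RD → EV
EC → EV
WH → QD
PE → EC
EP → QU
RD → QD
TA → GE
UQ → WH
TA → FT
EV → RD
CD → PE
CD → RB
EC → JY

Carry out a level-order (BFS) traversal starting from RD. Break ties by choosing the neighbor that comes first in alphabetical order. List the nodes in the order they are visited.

RD → EC → EV → JY → LJ → MR → QD → UW → WH → EP → XM → CD → QU → SF → FT → PE → RB → TA → UQ → GE

Visit RD; enqueue EC, EV, JY, LJ, MR, QD, UW → queue [EC, EV, JY, LJ, MR, QD, UW]
Visit EC → queue [EV, JY, LJ, MR, QD, UW]
Visit EV → queue [JY, LJ, MR, QD, UW]
Visit JY → queue [LJ, MR, QD, UW]
Visit LJ; enqueue WH → queue [MR, QD, UW, WH]
Visit MR → queue [QD, UW, WH]
Visit QD → queue [UW, WH]
Visit UW; enqueue EP, XM → queue [WH, EP, XM]
Visit WH; enqueue CD → queue [EP, XM, CD]
Visit EP; enqueue QU → queue [XM, CD, QU]
Visit XM; enqueue SF → queue [CD, QU, SF]
Visit CD; enqueue FT, PE, RB, TA, UQ → queue [QU, SF, FT, PE, RB, TA, UQ]
Visit QU; enqueue GE → queue [SF, FT, PE, RB, TA, UQ, GE]
Visit SF → queue [FT, PE, RB, TA, UQ, GE]
Visit FT → queue [PE, RB, TA, UQ, GE]
Visit PE → queue [RB, TA, UQ, GE]
Visit RB → queue [TA, UQ, GE]
Visit TA → queue [UQ, GE]
Visit UQ → queue [GE]
Visit GE → queue []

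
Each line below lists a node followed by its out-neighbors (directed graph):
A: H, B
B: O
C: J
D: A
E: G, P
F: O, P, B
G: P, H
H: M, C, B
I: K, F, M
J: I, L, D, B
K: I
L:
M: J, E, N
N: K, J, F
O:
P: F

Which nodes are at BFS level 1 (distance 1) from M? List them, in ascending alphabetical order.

Level 0: M
Level 1: E, J, N
Level 2: B, D, F, G, I, K, L, P
Level 3: A, H, O
Level 4: C

E, J, N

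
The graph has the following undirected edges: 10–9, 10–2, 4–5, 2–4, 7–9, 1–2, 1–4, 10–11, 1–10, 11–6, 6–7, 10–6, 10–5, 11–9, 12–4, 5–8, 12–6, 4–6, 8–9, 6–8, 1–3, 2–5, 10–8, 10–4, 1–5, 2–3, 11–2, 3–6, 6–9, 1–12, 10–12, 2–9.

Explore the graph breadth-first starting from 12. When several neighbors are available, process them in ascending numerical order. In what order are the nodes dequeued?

12 -> 1 -> 4 -> 6 -> 10 -> 2 -> 3 -> 5 -> 7 -> 8 -> 9 -> 11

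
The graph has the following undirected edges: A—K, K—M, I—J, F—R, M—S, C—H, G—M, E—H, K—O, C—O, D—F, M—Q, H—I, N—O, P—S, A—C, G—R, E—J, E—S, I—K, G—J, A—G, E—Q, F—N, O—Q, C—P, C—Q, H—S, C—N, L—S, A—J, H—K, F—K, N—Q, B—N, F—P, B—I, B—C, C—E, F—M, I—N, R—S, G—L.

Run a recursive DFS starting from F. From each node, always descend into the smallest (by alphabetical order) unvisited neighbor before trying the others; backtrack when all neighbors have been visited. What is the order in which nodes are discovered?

Visit F
F → D
F → K
K → A
A → C
C → B
B → I
I → H
H → E
E → J
J → G
G → L
L → S
S → M
M → Q
Q → N
N → O
S → P
S → R

F → D → K → A → C → B → I → H → E → J → G → L → S → M → Q → N → O → P → R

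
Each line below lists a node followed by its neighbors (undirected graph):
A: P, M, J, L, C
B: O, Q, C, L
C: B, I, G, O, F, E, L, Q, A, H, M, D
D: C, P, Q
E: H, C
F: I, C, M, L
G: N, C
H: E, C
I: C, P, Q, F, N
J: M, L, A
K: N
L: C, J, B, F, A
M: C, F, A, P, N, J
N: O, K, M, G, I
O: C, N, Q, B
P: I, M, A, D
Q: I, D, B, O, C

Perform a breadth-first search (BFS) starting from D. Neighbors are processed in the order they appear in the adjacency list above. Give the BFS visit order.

D → C → P → Q → B → I → G → O → F → E → L → A → H → M → N → J → K

Visit D; enqueue C, P, Q → queue [C, P, Q]
Visit C; enqueue B, I, G, O, F, E, L, A, H, M → queue [P, Q, B, I, G, O, F, E, L, A, H, M]
Visit P → queue [Q, B, I, G, O, F, E, L, A, H, M]
Visit Q → queue [B, I, G, O, F, E, L, A, H, M]
Visit B → queue [I, G, O, F, E, L, A, H, M]
Visit I; enqueue N → queue [G, O, F, E, L, A, H, M, N]
Visit G → queue [O, F, E, L, A, H, M, N]
Visit O → queue [F, E, L, A, H, M, N]
Visit F → queue [E, L, A, H, M, N]
Visit E → queue [L, A, H, M, N]
Visit L; enqueue J → queue [A, H, M, N, J]
Visit A → queue [H, M, N, J]
Visit H → queue [M, N, J]
Visit M → queue [N, J]
Visit N; enqueue K → queue [J, K]
Visit J → queue [K]
Visit K → queue []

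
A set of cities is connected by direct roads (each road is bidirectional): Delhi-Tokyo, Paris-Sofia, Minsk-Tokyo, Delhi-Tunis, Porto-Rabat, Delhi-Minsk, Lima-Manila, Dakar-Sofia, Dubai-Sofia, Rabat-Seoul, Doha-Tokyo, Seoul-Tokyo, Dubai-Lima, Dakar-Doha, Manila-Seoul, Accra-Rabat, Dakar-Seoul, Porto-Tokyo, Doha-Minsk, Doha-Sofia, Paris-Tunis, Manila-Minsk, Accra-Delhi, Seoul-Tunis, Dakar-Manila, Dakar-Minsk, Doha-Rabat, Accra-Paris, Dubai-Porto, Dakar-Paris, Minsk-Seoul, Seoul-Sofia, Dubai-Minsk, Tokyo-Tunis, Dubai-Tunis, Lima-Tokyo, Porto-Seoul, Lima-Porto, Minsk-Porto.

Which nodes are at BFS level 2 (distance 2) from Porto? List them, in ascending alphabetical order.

Accra, Dakar, Delhi, Doha, Manila, Sofia, Tunis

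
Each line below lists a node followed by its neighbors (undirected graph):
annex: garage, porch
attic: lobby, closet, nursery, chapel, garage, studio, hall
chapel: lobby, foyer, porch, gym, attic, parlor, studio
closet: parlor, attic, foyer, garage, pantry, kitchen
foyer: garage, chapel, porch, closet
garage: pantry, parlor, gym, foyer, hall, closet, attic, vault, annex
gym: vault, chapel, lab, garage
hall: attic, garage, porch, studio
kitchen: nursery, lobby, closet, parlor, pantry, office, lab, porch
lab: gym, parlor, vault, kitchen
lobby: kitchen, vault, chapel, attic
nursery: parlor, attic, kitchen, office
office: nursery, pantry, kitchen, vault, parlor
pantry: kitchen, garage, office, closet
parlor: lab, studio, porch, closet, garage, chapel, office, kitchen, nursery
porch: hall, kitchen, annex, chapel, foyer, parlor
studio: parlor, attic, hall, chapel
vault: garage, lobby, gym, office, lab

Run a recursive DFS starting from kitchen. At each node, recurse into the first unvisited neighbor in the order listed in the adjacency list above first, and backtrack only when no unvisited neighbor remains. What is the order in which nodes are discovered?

kitchen, nursery, parlor, lab, gym, vault, garage, pantry, office, closet, attic, lobby, chapel, foyer, porch, hall, studio, annex

Visit kitchen
kitchen → nursery
nursery → parlor
parlor → lab
lab → gym
gym → vault
vault → garage
garage → pantry
pantry → office
pantry → closet
closet → attic
attic → lobby
lobby → chapel
chapel → foyer
foyer → porch
porch → hall
hall → studio
porch → annex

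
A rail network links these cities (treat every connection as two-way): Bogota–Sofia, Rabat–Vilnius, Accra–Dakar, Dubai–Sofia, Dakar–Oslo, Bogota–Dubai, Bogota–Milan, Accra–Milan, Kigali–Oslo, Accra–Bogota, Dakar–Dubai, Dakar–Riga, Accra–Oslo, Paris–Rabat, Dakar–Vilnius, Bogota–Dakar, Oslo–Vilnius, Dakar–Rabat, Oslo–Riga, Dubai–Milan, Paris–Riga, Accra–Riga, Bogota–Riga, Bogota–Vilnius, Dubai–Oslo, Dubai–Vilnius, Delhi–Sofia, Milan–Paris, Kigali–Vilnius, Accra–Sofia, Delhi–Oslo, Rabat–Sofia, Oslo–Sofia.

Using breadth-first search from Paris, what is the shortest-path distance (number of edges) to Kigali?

3

Level 0: Paris
Level 1: Milan, Rabat, Riga
Level 2: Accra, Bogota, Dakar, Dubai, Oslo, Sofia, Vilnius
Level 3: Delhi, Kigali
Kigali first appears at level 3.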